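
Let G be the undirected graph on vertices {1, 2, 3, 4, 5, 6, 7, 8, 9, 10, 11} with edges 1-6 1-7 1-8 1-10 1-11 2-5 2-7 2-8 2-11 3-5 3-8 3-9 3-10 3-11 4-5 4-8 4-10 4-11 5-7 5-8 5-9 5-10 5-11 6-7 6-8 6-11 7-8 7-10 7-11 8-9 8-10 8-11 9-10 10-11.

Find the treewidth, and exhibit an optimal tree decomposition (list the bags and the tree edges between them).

Treewidth 4.
Bags: B1 = {3, 5, 8, 10, 11}  B2 = {5, 7, 8, 10, 11}  B3 = {4, 5, 8, 10, 11}  B4 = {1, 7, 8, 10, 11}  B5 = {2, 5, 7, 8, 11}  B6 = {3, 5, 8, 9, 10}  B7 = {1, 6, 7, 8, 11}
Tree: B1–B2, B1–B3, B2–B4, B2–B5, B1–B6, B4–B7

Each bag holds 5 vertices, so the decomposition has width 4, which upper-bounds the treewidth. For the lower bound, the 5 vertices {3, 5, 8, 9, 10} are pairwise adjacent, and any tree decomposition puts a clique entirely inside one bag — forcing width ≥ 4. Combining the bounds, tw(G) = 4.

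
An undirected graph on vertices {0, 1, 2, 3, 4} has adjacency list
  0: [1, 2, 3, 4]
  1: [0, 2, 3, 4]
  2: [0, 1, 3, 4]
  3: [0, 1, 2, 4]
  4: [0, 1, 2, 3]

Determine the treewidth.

A width-4 tree decomposition is:
Bags: B1 = {0, 1, 2, 3, 4}
Tree: (single bag)
With just one bag of size 5, the width is 5 − 1 = 4, so tw(G) ≤ 4. For the lower bound, the 5 vertices {0, 1, 2, 3, 4} are pairwise adjacent, and any tree decomposition puts a clique entirely inside one bag — forcing width ≥ 4. Hence tw(G) = 4 exactly.

4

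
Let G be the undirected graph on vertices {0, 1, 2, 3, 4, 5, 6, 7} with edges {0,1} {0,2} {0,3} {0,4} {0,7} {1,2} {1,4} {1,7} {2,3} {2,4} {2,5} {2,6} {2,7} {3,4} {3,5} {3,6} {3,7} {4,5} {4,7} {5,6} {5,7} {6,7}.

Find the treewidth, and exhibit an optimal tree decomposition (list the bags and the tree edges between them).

Every bag has size at most 5, so the width is 5 − 1 = 4 and tw(G) ≤ 4. For the lower bound, the 5 vertices {0, 1, 2, 4, 7} are pairwise adjacent, and any tree decomposition puts a clique entirely inside one bag — forcing width ≥ 4. Hence tw(G) = 4 exactly.

Treewidth 4.
One such decomposition:
Bags: B1 = {2, 3, 4, 5, 7}  B2 = {0, 2, 3, 4, 7}  B3 = {0, 1, 2, 4, 7}  B4 = {2, 3, 5, 6, 7}
Tree: B1–B2, B2–B3, B1–B4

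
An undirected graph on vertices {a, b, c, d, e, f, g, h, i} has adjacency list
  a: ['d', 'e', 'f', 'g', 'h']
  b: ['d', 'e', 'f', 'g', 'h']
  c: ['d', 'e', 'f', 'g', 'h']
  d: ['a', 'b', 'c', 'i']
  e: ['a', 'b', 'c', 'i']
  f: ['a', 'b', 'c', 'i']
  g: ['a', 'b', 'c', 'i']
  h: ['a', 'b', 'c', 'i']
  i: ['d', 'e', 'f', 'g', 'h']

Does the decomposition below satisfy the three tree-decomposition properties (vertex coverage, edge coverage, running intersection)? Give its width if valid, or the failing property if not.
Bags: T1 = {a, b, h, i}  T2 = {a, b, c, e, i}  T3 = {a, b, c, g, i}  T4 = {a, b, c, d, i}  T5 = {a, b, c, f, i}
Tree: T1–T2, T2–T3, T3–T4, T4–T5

A tree decomposition must satisfy three properties: every vertex lies in some bag; for every edge, both endpoints lie together in some bag; and for every vertex, the bags containing it form a connected subtree. Here edge (c,h) lies in no bag, so the decomposition is invalid.

No — edge (c,h) lies in no bag.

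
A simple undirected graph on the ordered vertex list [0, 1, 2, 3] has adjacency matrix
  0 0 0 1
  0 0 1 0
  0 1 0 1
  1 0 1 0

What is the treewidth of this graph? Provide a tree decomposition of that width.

The largest bag has 2 vertices, giving width 1; this decomposition certifies tw(G) ≤ 1. Any graph with an edge has treewidth ≥ 1, and G has the edge 1–2. Hence tw(G) = 1 exactly.

Treewidth 1.
Bags: B1 = {1, 2}  B2 = {2, 3}  B3 = {0, 3}
Tree: B1–B2, B2–B3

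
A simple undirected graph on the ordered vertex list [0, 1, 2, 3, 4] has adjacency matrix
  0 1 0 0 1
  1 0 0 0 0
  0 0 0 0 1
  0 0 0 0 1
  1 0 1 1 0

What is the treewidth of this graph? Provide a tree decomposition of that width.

Every bag has size at most 2, so the width is 2 − 1 = 1 and tw(G) ≤ 1. Since G has at least one edge (e.g. 0–4), it is not an edgeless graph, so tw(G) ≥ 1. Combining the bounds, tw(G) = 1.

Treewidth 1.
Bags: B1 = {0, 4}  B2 = {0, 1}  B3 = {2, 4}  B4 = {3, 4}
Tree: B1–B2, B1–B3, B3–B4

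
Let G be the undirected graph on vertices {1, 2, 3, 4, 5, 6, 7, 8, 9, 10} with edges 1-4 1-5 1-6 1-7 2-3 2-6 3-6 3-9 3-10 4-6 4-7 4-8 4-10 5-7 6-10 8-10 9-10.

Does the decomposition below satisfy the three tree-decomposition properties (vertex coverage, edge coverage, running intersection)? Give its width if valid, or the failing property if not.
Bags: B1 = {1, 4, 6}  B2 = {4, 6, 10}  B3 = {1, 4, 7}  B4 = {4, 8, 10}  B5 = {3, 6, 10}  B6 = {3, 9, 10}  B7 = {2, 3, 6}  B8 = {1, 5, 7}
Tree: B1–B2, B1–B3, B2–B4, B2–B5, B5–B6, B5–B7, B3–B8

Yes; width 2.

Checking the three conditions: (i) the bags cover all of {1, 2, 3, 4, 5, 6, 7, 8, 9, 10}; (ii) for each edge, some bag contains both endpoints; (iii) the bags containing any fixed vertex form a subtree. All hold, so the decomposition is valid with width 3 − 1 = 2.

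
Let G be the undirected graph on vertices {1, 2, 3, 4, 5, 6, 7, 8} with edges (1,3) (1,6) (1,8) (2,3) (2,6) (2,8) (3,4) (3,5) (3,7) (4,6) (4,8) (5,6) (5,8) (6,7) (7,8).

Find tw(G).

3

A width-3 tree decomposition is:
Bags: B1 = {3, 4, 6, 8}  B2 = {3, 6, 7, 8}  B3 = {2, 3, 6, 8}  B4 = {3, 5, 6, 8}  B5 = {1, 3, 6, 8}
Tree: B1–B2, B2–B3, B3–B4, B4–B5
Every bag has size at most 4, so the width is 4 − 1 = 3 and tw(G) ≤ 3. For the lower bound: the 4 vertex sets {4,8}, {3,7}, {6}, {2} are disjoint, each induces a connected subgraph, and every pair is joined by at least one edge of G. Contracting each set to a single vertex therefore yields K_{4} as a minor, and since treewidth is minor-monotone, tw(G) ≥ tw(K_{4}) = 3. The upper and lower bounds meet at 3, so that is the treewidth.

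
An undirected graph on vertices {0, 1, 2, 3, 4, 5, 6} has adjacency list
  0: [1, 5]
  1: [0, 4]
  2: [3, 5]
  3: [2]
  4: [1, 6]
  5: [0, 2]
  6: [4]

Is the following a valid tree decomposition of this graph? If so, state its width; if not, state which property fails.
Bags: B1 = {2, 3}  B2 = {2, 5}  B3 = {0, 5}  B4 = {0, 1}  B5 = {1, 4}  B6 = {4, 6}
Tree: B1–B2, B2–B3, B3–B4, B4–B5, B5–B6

Yes; width 1.

Vertex coverage: the bags together contain {0, 1, 2, 3, 4, 5, 6}, the full vertex set. Edge coverage: each edge of G has both endpoints in at least one bag. Running intersection: for every vertex, the bags containing it form a connected subtree. All three properties hold, so this is a valid tree decomposition of width max|bag| − 1 = 1, and hence tw(G) ≤ 1.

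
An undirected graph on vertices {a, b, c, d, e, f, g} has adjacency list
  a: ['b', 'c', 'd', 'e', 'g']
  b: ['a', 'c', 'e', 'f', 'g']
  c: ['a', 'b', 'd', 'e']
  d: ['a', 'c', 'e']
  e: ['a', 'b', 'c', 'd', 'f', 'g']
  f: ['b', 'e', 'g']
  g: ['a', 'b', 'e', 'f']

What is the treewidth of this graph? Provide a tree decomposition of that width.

Each bag holds 4 vertices, so the decomposition has width 3, which upper-bounds the treewidth. Conversely, {a, c, d, e} is a clique of size 4, and the vertices of any clique must share a bag in every tree decomposition; so some bag has ≥ 4 vertices and tw(G) ≥ 3. The upper and lower bounds meet at 3, so that is the treewidth.

Treewidth 3.
Bags: B1 = {a, b, e, g}  B2 = {a, b, c, e}  B3 = {a, c, d, e}  B4 = {b, e, f, g}
Tree: B1–B2, B2–B3, B1–B4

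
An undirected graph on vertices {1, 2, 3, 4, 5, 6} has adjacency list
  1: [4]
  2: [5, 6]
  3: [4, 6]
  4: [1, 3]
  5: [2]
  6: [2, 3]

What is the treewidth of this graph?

A width-1 tree decomposition is:
Bags: B1 = {2, 5}  B2 = {2, 6}  B3 = {3, 6}  B4 = {3, 4}  B5 = {1, 4}
Tree: B1–B2, B2–B3, B3–B4, B4–B5
The largest bag has 2 vertices, giving width 1; this decomposition certifies tw(G) ≤ 1. Since G has at least one edge (e.g. 5–2), it is not an edgeless graph, so tw(G) ≥ 1. Hence tw(G) = 1 exactly.

1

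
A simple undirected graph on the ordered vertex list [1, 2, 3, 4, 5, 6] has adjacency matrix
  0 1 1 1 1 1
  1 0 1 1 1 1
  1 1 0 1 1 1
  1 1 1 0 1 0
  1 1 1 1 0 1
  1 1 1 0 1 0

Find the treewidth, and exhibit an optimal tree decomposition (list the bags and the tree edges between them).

Each bag holds 5 vertices, so the decomposition has width 4, which upper-bounds the treewidth. Conversely, {1, 2, 3, 4, 5} is a clique of size 5, and the vertices of any clique must share a bag in every tree decomposition; so some bag has ≥ 5 vertices and tw(G) ≥ 4. Hence tw(G) = 4 exactly.

Treewidth 4.
One optimal decomposition is:
Bags: B1 = {1, 2, 3, 4, 5}  B2 = {1, 2, 3, 5, 6}
Tree: B1–B2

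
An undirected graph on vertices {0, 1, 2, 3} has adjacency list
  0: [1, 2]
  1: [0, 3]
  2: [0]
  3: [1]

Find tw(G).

A width-1 tree decomposition is:
Bags: B1 = {1, 3}  B2 = {0, 1}  B3 = {0, 2}
Tree: B1–B2, B2–B3
The largest bag has 2 vertices, giving width 1; this decomposition certifies tw(G) ≤ 1. Since G has at least one edge (e.g. 3–1), it is not an edgeless graph, so tw(G) ≥ 1. The upper and lower bounds meet at 1, so that is the treewidth.

1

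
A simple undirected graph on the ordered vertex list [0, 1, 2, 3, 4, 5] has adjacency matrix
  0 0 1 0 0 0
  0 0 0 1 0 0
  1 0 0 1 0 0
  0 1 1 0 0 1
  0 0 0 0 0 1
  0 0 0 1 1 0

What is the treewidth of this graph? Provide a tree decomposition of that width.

The largest bag has 2 vertices, giving width 1; this decomposition certifies tw(G) ≤ 1. Any graph with an edge has treewidth ≥ 1, and G has the edge 5–4. Combining the bounds, tw(G) = 1.

Treewidth 1.
One such decomposition:
Bags: B1 = {4, 5}  B2 = {3, 5}  B3 = {2, 3}  B4 = {1, 3}  B5 = {0, 2}
Tree: B1–B2, B2–B3, B2–B4, B3–B5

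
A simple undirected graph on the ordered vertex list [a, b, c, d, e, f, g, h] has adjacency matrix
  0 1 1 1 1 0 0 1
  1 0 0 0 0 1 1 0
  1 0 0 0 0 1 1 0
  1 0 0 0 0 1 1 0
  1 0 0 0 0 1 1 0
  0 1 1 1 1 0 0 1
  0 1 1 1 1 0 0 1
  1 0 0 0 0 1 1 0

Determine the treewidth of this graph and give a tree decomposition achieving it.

Treewidth 3.
One such decomposition:
Bags: B1 = {a, f, g, h}  B2 = {a, c, f, g}  B3 = {a, d, f, g}  B4 = {a, e, f, g}  B5 = {a, b, f, g}
Tree: B1–B2, B2–B3, B3–B4, B4–B5

The largest bag has 4 vertices, giving width 3; this decomposition certifies tw(G) ≤ 3. For the lower bound: the 4 vertex sets {g,h}, {a,c}, {f}, {d} are disjoint, each induces a connected subgraph, and every pair is joined by at least one edge of G. Contracting each set to a single vertex therefore yields K_{4} as a minor, and since treewidth is minor-monotone, tw(G) ≥ tw(K_{4}) = 3. Therefore the treewidth is 3.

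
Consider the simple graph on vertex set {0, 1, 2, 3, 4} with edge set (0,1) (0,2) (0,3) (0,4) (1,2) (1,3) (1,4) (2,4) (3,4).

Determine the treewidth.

3

A width-3 tree decomposition is:
Bags: B1 = {0, 1, 3, 4}  B2 = {0, 1, 2, 4}
Tree: B1–B2
The largest bag has 4 vertices, giving width 3; this decomposition certifies tw(G) ≤ 3. Conversely, {0, 1, 2, 4} is a clique of size 4, and the vertices of any clique must share a bag in every tree decomposition; so some bag has ≥ 4 vertices and tw(G) ≥ 3. Hence tw(G) = 3 exactly.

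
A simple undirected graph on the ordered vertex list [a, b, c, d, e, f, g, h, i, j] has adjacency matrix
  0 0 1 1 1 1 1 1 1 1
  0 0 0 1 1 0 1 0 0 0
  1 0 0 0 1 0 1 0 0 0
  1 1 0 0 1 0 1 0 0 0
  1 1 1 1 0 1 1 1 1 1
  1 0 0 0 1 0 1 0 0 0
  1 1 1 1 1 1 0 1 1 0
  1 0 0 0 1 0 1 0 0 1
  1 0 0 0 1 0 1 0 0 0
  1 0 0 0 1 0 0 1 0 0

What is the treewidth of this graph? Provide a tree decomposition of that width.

Treewidth 3.
One optimal decomposition is:
Bags: B1 = {a, d, e, g}  B2 = {a, c, e, g}  B3 = {a, e, f, g}  B4 = {b, d, e, g}  B5 = {a, e, g, h}  B6 = {a, e, h, j}  B7 = {a, e, g, i}
Tree: B1–B2, B2–B3, B1–B4, B3–B5, B5–B6, B2–B7

Each bag holds 4 vertices, so the decomposition has width 3, which upper-bounds the treewidth. For the lower bound, the 4 vertices {a, d, e, g} are pairwise adjacent, and any tree decomposition puts a clique entirely inside one bag — forcing width ≥ 3. The upper and lower bounds meet at 3, so that is the treewidth.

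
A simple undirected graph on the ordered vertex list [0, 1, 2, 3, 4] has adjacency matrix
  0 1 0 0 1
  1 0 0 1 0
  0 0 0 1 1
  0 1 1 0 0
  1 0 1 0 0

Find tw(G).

2

A width-2 tree decomposition is:
Bags: B1 = {0, 1, 3}  B2 = {0, 3, 4}  B3 = {2, 3, 4}
Tree: B1–B2, B2–B3
Each bag holds 3 vertices, so the decomposition has width 2, which upper-bounds the treewidth. For the lower bound, G contains the cycle 3–1–0–4–2–3, so G is not a forest; only forests have treewidth ≤ 1, hence tw(G) ≥ 2. Therefore the treewidth is 2.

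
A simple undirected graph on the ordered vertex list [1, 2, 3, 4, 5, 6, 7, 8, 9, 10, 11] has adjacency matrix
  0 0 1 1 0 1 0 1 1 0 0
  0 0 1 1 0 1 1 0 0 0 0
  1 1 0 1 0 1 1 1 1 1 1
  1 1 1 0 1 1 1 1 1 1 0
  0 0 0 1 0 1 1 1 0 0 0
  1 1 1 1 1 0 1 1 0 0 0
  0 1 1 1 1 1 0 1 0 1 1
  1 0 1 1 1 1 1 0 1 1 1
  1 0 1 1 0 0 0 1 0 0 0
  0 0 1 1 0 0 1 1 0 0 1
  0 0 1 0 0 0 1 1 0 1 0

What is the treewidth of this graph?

4

A width-4 tree decomposition is:
Bags: B1 = {3, 4, 7, 8, 10}  B2 = {3, 4, 6, 7, 8}  B3 = {1, 3, 4, 6, 8}  B4 = {2, 3, 4, 6, 7}  B5 = {4, 5, 6, 7, 8}  B6 = {1, 3, 4, 8, 9}  B7 = {3, 7, 8, 10, 11}
Tree: B1–B2, B2–B3, B2–B4, B2–B5, B3–B6, B1–B7
Each bag holds 5 vertices, so the decomposition has width 4, which upper-bounds the treewidth. For the lower bound, the 5 vertices {3, 7, 8, 10, 11} are pairwise adjacent, and any tree decomposition puts a clique entirely inside one bag — forcing width ≥ 4. Hence tw(G) = 4 exactly.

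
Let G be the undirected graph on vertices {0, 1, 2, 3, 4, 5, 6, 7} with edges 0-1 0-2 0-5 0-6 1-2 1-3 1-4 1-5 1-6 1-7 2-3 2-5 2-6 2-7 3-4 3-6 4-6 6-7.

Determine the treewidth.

3

A width-3 tree decomposition is:
Bags: B1 = {1, 2, 3, 6}  B2 = {0, 1, 2, 6}  B3 = {1, 2, 6, 7}  B4 = {0, 1, 2, 5}  B5 = {1, 3, 4, 6}
Tree: B1–B2, B1–B3, B2–B4, B1–B5
The largest bag has 4 vertices, giving width 3; this decomposition certifies tw(G) ≤ 3. On the other hand G contains the 4-clique {0, 1, 2, 5}. A clique must lie in a single bag of any decomposition, so no decomposition can have width below 3. Therefore the treewidth is 3.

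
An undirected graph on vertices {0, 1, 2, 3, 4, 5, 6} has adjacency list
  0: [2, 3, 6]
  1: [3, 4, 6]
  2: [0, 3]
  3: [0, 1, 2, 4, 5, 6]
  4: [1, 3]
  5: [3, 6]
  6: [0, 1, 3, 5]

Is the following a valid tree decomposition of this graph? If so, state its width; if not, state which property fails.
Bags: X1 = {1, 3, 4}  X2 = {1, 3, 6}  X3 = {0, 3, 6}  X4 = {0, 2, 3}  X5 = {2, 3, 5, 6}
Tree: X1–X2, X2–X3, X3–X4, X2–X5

No — bags containing vertex 2 are not connected in the tree.

A tree decomposition must satisfy three properties: every vertex lies in some bag; for every edge, both endpoints lie together in some bag; and for every vertex, the bags containing it form a connected subtree. Here bags containing vertex 2 are not connected in the tree, so the decomposition is invalid.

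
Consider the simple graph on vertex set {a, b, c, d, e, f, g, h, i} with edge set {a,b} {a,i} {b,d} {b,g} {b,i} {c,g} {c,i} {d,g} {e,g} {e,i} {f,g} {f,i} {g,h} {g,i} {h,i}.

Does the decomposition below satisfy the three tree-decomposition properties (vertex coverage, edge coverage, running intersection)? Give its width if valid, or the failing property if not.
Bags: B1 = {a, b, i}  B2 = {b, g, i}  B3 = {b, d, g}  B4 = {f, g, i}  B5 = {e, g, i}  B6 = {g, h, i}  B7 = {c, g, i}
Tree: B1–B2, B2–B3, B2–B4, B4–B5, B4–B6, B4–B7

Checking the three conditions: (i) the bags cover all of {a, b, c, d, e, f, g, h, i}; (ii) for each edge, some bag contains both endpoints; (iii) the bags containing any fixed vertex form a subtree. All hold, so the decomposition is valid with width 3 − 1 = 2.

Yes; width 2.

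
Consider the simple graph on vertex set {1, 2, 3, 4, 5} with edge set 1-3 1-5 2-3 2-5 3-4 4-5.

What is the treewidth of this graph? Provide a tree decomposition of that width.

Each bag holds 3 vertices, so the decomposition has width 2, which upper-bounds the treewidth. Since 3–1–5–2–3 is a cycle in G, G is not acyclic. Forests are exactly the graphs of treewidth ≤ 1, so tw(G) ≥ 2. Combining the bounds, tw(G) = 2.

Treewidth 2.
Bags: B1 = {1, 3, 5}  B2 = {2, 3, 5}  B3 = {3, 4, 5}
Tree: B1–B2, B2–B3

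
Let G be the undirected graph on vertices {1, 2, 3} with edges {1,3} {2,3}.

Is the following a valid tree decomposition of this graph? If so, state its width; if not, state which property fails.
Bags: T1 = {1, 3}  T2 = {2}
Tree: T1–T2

A tree decomposition must satisfy three properties: every vertex lies in some bag; for every edge, both endpoints lie together in some bag; and for every vertex, the bags containing it form a connected subtree. Here edge (3,2) lies in no bag, so the decomposition is invalid.

No — edge (3,2) lies in no bag.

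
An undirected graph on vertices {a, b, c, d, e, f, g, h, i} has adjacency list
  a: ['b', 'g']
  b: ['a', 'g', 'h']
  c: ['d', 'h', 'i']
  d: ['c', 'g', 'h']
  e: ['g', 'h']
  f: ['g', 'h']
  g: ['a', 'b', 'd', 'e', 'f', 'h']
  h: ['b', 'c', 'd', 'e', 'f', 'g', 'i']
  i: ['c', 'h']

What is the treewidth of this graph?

2

A width-2 tree decomposition is:
Bags: B1 = {b, g, h}  B2 = {e, g, h}  B3 = {f, g, h}  B4 = {a, b, g}  B5 = {d, g, h}  B6 = {c, d, h}  B7 = {c, h, i}
Tree: B1–B2, B2–B3, B1–B4, B2–B5, B5–B6, B6–B7
The largest bag has 3 vertices, giving width 2; this decomposition certifies tw(G) ≤ 2. Conversely, {d, g, h} is a clique of size 3, and the vertices of any clique must share a bag in every tree decomposition; so some bag has ≥ 3 vertices and tw(G) ≥ 2. The upper and lower bounds meet at 2, so that is the treewidth.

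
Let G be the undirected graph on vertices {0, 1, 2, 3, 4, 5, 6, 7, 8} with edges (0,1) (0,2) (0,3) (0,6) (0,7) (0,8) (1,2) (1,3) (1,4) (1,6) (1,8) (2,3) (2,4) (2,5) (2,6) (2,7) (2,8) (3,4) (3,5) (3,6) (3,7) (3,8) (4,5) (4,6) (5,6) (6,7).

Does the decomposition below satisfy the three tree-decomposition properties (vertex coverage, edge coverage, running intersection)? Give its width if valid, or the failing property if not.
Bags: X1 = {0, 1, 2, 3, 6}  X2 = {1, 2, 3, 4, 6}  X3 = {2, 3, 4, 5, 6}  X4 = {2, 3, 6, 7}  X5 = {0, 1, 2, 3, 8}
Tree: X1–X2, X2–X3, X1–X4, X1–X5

A tree decomposition must satisfy three properties: every vertex lies in some bag; for every edge, both endpoints lie together in some bag; and for every vertex, the bags containing it form a connected subtree. Here edge (0,7) lies in no bag, so the decomposition is invalid.

No — edge (0,7) lies in no bag.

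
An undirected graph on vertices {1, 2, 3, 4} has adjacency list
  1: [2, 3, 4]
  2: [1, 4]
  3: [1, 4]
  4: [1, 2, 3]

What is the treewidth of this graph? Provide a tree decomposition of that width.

Treewidth 2.
Bags: B1 = {1, 3, 4}  B2 = {1, 2, 4}
Tree: B1–B2

Each bag holds 3 vertices, so the decomposition has width 2, which upper-bounds the treewidth. For the lower bound, the 3 vertices {1, 2, 4} are pairwise adjacent, and any tree decomposition puts a clique entirely inside one bag — forcing width ≥ 2. Hence tw(G) = 2 exactly.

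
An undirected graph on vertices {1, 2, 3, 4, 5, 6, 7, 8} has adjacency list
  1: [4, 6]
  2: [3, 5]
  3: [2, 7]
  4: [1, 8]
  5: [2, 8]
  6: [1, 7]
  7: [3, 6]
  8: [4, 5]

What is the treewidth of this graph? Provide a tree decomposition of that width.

Every bag has size at most 3, so the width is 3 − 1 = 2 and tw(G) ≤ 2. Since 4–1–6–7–3–2–5–8–4 is a cycle in G, G is not acyclic. Forests are exactly the graphs of treewidth ≤ 1, so tw(G) ≥ 2. Therefore the treewidth is 2.

Treewidth 2.
One such decomposition:
Bags: B1 = {1, 4, 6}  B2 = {4, 6, 7}  B3 = {3, 4, 7}  B4 = {2, 3, 4}  B5 = {2, 4, 5}  B6 = {4, 5, 8}
Tree: B1–B2, B2–B3, B3–B4, B4–B5, B5–B6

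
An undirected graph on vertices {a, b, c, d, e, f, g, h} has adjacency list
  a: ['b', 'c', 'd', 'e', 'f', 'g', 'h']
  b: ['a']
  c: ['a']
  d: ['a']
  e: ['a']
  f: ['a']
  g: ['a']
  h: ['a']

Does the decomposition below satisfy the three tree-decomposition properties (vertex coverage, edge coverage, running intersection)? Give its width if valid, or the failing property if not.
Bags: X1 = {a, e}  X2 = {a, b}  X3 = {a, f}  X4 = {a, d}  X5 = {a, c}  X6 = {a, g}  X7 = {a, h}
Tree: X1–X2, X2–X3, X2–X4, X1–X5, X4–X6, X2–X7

Vertex coverage: the bags together contain {a, b, c, d, e, f, g, h}, the full vertex set. Edge coverage: each edge of G has both endpoints in at least one bag. Running intersection: for every vertex, the bags containing it form a connected subtree. All three properties hold, so this is a valid tree decomposition of width max|bag| − 1 = 1, and hence tw(G) ≤ 1.

Yes; width 1.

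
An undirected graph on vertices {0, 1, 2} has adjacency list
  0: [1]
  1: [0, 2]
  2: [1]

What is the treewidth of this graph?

1

A width-1 tree decomposition is:
Bags: B1 = {1, 2}  B2 = {0, 1}
Tree: B1–B2
Each bag holds 2 vertices, so the decomposition has width 1, which upper-bounds the treewidth. Any graph with an edge has treewidth ≥ 1, and G has the edge 1–2. The upper and lower bounds meet at 1, so that is the treewidth.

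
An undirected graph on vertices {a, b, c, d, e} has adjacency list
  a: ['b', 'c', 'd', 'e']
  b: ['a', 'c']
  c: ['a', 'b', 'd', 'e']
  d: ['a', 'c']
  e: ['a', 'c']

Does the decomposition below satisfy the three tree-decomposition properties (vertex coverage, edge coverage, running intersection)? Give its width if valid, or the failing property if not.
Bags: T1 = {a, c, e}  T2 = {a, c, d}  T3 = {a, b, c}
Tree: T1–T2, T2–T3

Yes; width 2.

Every vertex of G appears in some bag (union = {a, b, c, d, e}); every edge is covered by a bag; and for each vertex v the set of bags containing v is connected in the bag tree. The decomposition is therefore valid. The largest bag has 3 vertices, so the width is 2.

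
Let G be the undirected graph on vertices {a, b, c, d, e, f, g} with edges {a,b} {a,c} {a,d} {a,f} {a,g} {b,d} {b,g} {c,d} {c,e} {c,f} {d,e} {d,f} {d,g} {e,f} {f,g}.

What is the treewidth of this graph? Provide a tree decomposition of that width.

Each bag holds 4 vertices, so the decomposition has width 3, which upper-bounds the treewidth. Conversely, {a, d, f, g} is a clique of size 4, and the vertices of any clique must share a bag in every tree decomposition; so some bag has ≥ 4 vertices and tw(G) ≥ 3. The upper and lower bounds meet at 3, so that is the treewidth.

Treewidth 3.
One such decomposition:
Bags: B1 = {a, c, d, f}  B2 = {a, d, f, g}  B3 = {c, d, e, f}  B4 = {a, b, d, g}
Tree: B1–B2, B1–B3, B2–B4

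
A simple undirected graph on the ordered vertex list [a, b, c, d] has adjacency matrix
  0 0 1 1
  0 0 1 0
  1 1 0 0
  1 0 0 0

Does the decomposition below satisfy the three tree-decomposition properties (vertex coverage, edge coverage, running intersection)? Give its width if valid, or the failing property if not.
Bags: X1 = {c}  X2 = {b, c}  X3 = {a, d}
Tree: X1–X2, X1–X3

A tree decomposition must satisfy three properties: every vertex lies in some bag; for every edge, both endpoints lie together in some bag; and for every vertex, the bags containing it form a connected subtree. Here edge (a,c) lies in no bag, so the decomposition is invalid.

No — edge (a,c) lies in no bag.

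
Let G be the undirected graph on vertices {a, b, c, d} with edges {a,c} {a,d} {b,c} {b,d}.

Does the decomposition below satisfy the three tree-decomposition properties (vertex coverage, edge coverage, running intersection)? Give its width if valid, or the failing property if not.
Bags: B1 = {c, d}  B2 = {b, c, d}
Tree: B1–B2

A tree decomposition must satisfy three properties: every vertex lies in some bag; for every edge, both endpoints lie together in some bag; and for every vertex, the bags containing it form a connected subtree. Here vertex a appears in no bag, so the decomposition is invalid.

No — vertex a appears in no bag.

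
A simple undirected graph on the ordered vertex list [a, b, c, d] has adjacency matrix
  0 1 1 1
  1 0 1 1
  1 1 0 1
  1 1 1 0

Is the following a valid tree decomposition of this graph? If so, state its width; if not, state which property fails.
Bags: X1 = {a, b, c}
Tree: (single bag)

A tree decomposition must satisfy three properties: every vertex lies in some bag; for every edge, both endpoints lie together in some bag; and for every vertex, the bags containing it form a connected subtree. Here vertex d appears in no bag, so the decomposition is invalid.

No — vertex d appears in no bag.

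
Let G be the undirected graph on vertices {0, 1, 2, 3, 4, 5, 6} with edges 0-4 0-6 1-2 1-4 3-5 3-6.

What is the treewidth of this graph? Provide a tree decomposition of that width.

Treewidth 1.
One such decomposition:
Bags: B1 = {1, 2}  B2 = {1, 4}  B3 = {0, 4}  B4 = {0, 6}  B5 = {3, 6}  B6 = {3, 5}
Tree: B1–B2, B2–B3, B3–B4, B4–B5, B5–B6

Each bag holds 2 vertices, so the decomposition has width 1, which upper-bounds the treewidth. G has an edge, so its treewidth is at least 1. Hence tw(G) = 1 exactly.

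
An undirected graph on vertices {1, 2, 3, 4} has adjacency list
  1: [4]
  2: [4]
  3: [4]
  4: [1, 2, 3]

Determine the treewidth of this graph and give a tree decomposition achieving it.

The largest bag has 2 vertices, giving width 1; this decomposition certifies tw(G) ≤ 1. G has an edge, so its treewidth is at least 1. The upper and lower bounds meet at 1, so that is the treewidth.

Treewidth 1.
Bags: B1 = {1, 4}  B2 = {3, 4}  B3 = {2, 4}
Tree: B1–B2, B1–B3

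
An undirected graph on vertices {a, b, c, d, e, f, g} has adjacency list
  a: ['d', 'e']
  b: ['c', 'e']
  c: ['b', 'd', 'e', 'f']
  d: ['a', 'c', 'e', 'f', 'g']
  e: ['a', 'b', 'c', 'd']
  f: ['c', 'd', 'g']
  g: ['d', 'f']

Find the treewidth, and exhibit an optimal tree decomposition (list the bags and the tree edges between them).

Treewidth 2.
One such decomposition:
Bags: B1 = {c, d, f}  B2 = {d, f, g}  B3 = {c, d, e}  B4 = {b, c, e}  B5 = {a, d, e}
Tree: B1–B2, B1–B3, B3–B4, B3–B5

Each bag holds 3 vertices, so the decomposition has width 2, which upper-bounds the treewidth. For the lower bound, the 3 vertices {a, d, e} are pairwise adjacent, and any tree decomposition puts a clique entirely inside one bag — forcing width ≥ 2. Combining the bounds, tw(G) = 2.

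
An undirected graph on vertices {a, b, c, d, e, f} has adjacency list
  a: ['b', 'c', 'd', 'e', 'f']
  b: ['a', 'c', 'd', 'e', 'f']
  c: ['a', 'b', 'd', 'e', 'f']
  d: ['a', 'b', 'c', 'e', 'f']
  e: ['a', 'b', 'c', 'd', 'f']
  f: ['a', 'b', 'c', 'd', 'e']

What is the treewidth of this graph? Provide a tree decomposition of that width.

Treewidth 5.
One such decomposition:
Bags: B1 = {a, b, c, d, e, f}
Tree: (single bag)

A single bag containing all 6 vertices is trivially a valid decomposition of width 5. Conversely, {a, b, c, d, e, f} is a clique of size 6, and the vertices of any clique must share a bag in every tree decomposition; so some bag has ≥ 6 vertices and tw(G) ≥ 5. The upper and lower bounds meet at 5, so that is the treewidth.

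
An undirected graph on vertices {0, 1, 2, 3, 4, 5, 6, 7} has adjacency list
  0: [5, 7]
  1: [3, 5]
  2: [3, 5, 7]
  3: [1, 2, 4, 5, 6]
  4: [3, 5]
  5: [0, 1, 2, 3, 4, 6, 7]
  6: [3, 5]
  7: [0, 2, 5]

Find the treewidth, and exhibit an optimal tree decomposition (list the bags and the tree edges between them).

Every bag has size at most 3, so the width is 3 − 1 = 2 and tw(G) ≤ 2. Conversely, {0, 5, 7} is a clique of size 3, and the vertices of any clique must share a bag in every tree decomposition; so some bag has ≥ 3 vertices and tw(G) ≥ 2. The upper and lower bounds meet at 2, so that is the treewidth.

Treewidth 2.
Bags: B1 = {3, 5, 6}  B2 = {2, 3, 5}  B3 = {1, 3, 5}  B4 = {2, 5, 7}  B5 = {3, 4, 5}  B6 = {0, 5, 7}
Tree: B1–B2, B2–B3, B2–B4, B3–B5, B4–B6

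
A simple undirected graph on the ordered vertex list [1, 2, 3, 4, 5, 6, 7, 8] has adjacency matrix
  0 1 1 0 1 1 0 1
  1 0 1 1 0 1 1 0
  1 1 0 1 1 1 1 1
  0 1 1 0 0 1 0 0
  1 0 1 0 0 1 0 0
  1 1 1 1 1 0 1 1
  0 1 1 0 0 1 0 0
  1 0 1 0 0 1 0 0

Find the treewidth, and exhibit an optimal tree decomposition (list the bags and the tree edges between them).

The largest bag has 4 vertices, giving width 3; this decomposition certifies tw(G) ≤ 3. Conversely, {1, 3, 6, 8} is a clique of size 4, and the vertices of any clique must share a bag in every tree decomposition; so some bag has ≥ 4 vertices and tw(G) ≥ 3. Combining the bounds, tw(G) = 3.

Treewidth 3.
One such decomposition:
Bags: B1 = {2, 3, 6, 7}  B2 = {1, 2, 3, 6}  B3 = {1, 3, 5, 6}  B4 = {2, 3, 4, 6}  B5 = {1, 3, 6, 8}
Tree: B1–B2, B2–B3, B2–B4, B3–B5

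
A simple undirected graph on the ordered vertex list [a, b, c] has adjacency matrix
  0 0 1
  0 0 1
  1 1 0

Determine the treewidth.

A width-1 tree decomposition is:
Bags: B1 = {b, c}  B2 = {a, c}
Tree: B1–B2
Every bag has size at most 2, so the width is 2 − 1 = 1 and tw(G) ≤ 1. G has an edge, so its treewidth is at least 1. Combining the bounds, tw(G) = 1.

1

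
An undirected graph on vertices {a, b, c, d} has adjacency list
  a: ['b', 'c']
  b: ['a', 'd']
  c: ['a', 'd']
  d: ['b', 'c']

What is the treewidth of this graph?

A width-2 tree decomposition is:
Bags: B1 = {a, b, c}  B2 = {b, c, d}
Tree: B1–B2
The largest bag has 3 vertices, giving width 2; this decomposition certifies tw(G) ≤ 2. Since c–a–b–d–c is a cycle in G, G is not acyclic. Forests are exactly the graphs of treewidth ≤ 1, so tw(G) ≥ 2. Hence tw(G) = 2 exactly.

2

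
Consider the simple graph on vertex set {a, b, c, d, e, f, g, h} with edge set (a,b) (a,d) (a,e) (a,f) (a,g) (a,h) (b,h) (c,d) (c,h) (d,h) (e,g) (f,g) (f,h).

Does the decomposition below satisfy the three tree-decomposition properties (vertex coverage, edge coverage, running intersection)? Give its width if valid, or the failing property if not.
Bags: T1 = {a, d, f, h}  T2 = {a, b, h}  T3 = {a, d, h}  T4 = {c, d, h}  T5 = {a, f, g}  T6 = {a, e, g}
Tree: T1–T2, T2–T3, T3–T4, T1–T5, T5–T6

A tree decomposition must satisfy three properties: every vertex lies in some bag; for every edge, both endpoints lie together in some bag; and for every vertex, the bags containing it form a connected subtree. Here bags containing vertex d are not connected in the tree, so the decomposition is invalid.

No — bags containing vertex d are not connected in the tree.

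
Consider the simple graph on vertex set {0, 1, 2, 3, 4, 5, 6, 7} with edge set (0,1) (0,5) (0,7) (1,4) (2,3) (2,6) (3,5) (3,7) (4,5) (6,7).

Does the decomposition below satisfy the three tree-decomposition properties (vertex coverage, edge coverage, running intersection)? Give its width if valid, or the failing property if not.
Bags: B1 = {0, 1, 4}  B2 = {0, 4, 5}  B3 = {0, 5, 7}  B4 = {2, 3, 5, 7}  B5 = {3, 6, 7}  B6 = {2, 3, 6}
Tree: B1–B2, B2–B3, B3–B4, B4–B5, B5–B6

No — bags containing vertex 2 are not connected in the tree.

A tree decomposition must satisfy three properties: every vertex lies in some bag; for every edge, both endpoints lie together in some bag; and for every vertex, the bags containing it form a connected subtree. Here bags containing vertex 2 are not connected in the tree, so the decomposition is invalid.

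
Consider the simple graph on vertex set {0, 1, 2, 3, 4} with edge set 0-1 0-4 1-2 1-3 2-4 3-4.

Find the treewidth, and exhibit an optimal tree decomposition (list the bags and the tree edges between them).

Each bag holds 3 vertices, so the decomposition has width 2, which upper-bounds the treewidth. The edges 4–3–1–2–4 form a cycle, so G is not a tree and its treewidth is at least 2. Therefore the treewidth is 2.

Treewidth 2.
Bags: B1 = {1, 3, 4}  B2 = {1, 2, 4}  B3 = {0, 1, 4}
Tree: B1–B2, B2–B3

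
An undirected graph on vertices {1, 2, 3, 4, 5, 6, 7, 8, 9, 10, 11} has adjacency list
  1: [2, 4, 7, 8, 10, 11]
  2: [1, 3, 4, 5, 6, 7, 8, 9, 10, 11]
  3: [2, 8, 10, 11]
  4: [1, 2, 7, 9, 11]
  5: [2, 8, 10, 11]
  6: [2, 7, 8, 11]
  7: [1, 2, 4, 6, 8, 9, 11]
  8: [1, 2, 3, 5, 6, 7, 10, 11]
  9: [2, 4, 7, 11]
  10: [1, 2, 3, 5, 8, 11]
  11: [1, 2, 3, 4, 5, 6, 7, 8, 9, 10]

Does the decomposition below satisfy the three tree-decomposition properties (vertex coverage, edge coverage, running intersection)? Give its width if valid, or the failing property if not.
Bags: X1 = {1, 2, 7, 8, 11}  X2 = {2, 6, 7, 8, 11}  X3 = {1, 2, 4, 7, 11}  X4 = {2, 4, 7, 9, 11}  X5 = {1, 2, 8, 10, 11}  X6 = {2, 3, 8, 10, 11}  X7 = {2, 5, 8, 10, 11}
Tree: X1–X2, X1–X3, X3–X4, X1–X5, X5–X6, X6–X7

Checking the three conditions: (i) the bags cover all of {1, 2, 3, 4, 5, 6, 7, 8, 9, 10, 11}; (ii) for each edge, some bag contains both endpoints; (iii) the bags containing any fixed vertex form a subtree. All hold, so the decomposition is valid with width 5 − 1 = 4.

Yes; width 4.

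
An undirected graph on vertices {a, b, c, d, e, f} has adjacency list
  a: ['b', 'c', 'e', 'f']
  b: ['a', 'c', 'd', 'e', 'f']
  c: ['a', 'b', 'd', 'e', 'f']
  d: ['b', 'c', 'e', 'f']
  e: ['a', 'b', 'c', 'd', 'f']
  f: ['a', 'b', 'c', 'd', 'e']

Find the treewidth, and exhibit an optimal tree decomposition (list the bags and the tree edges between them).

Each bag holds 5 vertices, so the decomposition has width 4, which upper-bounds the treewidth. Conversely, {b, c, d, e, f} is a clique of size 5, and the vertices of any clique must share a bag in every tree decomposition; so some bag has ≥ 5 vertices and tw(G) ≥ 4. The upper and lower bounds meet at 4, so that is the treewidth.

Treewidth 4.
One such decomposition:
Bags: B1 = {b, c, d, e, f}  B2 = {a, b, c, e, f}
Tree: B1–B2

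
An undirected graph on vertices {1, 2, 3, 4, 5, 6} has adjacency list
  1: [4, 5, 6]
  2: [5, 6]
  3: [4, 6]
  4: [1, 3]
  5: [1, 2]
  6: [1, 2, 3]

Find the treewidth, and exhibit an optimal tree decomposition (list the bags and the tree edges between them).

Treewidth 2.
One such decomposition:
Bags: B1 = {2, 5, 6}  B2 = {1, 5, 6}  B3 = {1, 3, 6}  B4 = {1, 3, 4}
Tree: B1–B2, B2–B3, B3–B4

The largest bag has 3 vertices, giving width 2; this decomposition certifies tw(G) ≤ 2. Since 2–5–1–6–2 is a cycle in G, G is not acyclic. Forests are exactly the graphs of treewidth ≤ 1, so tw(G) ≥ 2. Therefore the treewidth is 2.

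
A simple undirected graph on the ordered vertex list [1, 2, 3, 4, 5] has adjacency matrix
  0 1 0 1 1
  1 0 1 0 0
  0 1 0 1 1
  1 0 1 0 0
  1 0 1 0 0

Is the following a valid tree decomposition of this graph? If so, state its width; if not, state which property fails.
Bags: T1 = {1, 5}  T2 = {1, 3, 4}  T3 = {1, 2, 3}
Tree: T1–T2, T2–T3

A tree decomposition must satisfy three properties: every vertex lies in some bag; for every edge, both endpoints lie together in some bag; and for every vertex, the bags containing it form a connected subtree. Here edge (3,5) lies in no bag, so the decomposition is invalid.

No — edge (3,5) lies in no bag.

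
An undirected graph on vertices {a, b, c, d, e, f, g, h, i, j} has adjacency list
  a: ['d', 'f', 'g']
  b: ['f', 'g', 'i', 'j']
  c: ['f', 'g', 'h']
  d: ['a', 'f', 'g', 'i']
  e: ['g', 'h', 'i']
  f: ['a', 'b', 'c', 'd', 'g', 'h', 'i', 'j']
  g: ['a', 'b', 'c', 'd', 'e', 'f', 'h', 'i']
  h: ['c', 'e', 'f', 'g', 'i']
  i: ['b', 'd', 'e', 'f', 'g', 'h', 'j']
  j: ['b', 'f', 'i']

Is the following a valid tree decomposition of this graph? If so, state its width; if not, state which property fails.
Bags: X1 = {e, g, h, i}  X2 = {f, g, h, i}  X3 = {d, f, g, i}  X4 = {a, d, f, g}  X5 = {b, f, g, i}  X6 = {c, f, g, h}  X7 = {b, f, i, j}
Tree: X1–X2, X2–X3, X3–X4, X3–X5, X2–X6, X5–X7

Vertex coverage: the bags together contain {a, b, c, d, e, f, g, h, i, j}, the full vertex set. Edge coverage: each edge of G has both endpoints in at least one bag. Running intersection: for every vertex, the bags containing it form a connected subtree. All three properties hold, so this is a valid tree decomposition of width max|bag| − 1 = 3, and hence tw(G) ≤ 3.

Yes; width 3.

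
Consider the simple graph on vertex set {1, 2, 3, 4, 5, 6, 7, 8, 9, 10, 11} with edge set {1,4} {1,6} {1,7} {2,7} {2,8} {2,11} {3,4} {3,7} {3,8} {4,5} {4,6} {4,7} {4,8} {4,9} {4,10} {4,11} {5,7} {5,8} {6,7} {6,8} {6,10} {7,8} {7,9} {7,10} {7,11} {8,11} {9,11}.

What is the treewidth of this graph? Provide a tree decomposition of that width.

The largest bag has 4 vertices, giving width 3; this decomposition certifies tw(G) ≤ 3. Conversely, {2, 7, 8, 11} is a clique of size 4, and the vertices of any clique must share a bag in every tree decomposition; so some bag has ≥ 4 vertices and tw(G) ≥ 3. Hence tw(G) = 3 exactly.

Treewidth 3.
Bags: B1 = {4, 5, 7, 8}  B2 = {4, 6, 7, 8}  B3 = {4, 6, 7, 10}  B4 = {4, 7, 8, 11}  B5 = {3, 4, 7, 8}  B6 = {2, 7, 8, 11}  B7 = {1, 4, 6, 7}  B8 = {4, 7, 9, 11}
Tree: B1–B2, B2–B3, B1–B4, B4–B5, B4–B6, B3–B7, B4–B8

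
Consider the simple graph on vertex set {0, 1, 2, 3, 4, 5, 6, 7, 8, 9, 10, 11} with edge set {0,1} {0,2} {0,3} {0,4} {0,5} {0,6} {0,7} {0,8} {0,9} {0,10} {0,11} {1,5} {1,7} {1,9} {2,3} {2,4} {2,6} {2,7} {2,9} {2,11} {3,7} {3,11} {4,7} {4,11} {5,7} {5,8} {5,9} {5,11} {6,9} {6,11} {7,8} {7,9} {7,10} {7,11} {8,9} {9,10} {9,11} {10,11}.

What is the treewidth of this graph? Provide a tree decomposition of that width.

Treewidth 4.
One such decomposition:
Bags: B1 = {0, 2, 3, 7, 11}  B2 = {0, 2, 7, 9, 11}  B3 = {0, 7, 9, 10, 11}  B4 = {0, 2, 6, 9, 11}  B5 = {0, 2, 4, 7, 11}  B6 = {0, 5, 7, 9, 11}  B7 = {0, 5, 7, 8, 9}  B8 = {0, 1, 5, 7, 9}
Tree: B1–B2, B2–B3, B2–B4, B2–B5, B3–B6, B6–B7, B6–B8

Every bag has size at most 5, so the width is 5 − 1 = 4 and tw(G) ≤ 4. On the other hand G contains the 5-clique {0, 2, 6, 9, 11}. A clique must lie in a single bag of any decomposition, so no decomposition can have width below 4. Therefore the treewidth is 4.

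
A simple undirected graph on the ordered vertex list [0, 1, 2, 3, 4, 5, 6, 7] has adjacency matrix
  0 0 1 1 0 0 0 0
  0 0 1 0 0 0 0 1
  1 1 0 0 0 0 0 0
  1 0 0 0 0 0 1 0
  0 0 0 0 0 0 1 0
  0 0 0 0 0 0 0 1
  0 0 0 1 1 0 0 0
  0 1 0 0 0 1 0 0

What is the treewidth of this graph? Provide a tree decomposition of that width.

Each bag holds 2 vertices, so the decomposition has width 1, which upper-bounds the treewidth. G has an edge, so its treewidth is at least 1. Therefore the treewidth is 1.

Treewidth 1.
One optimal decomposition is:
Bags: B1 = {5, 7}  B2 = {1, 7}  B3 = {1, 2}  B4 = {0, 2}  B5 = {0, 3}  B6 = {3, 6}  B7 = {4, 6}
Tree: B1–B2, B2–B3, B3–B4, B4–B5, B5–B6, B6–B7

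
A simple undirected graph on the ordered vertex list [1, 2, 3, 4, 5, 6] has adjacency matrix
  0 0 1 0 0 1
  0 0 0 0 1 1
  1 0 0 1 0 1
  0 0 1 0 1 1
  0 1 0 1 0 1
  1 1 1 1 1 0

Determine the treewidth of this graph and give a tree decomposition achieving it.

Treewidth 2.
One optimal decomposition is:
Bags: B1 = {3, 4, 6}  B2 = {4, 5, 6}  B3 = {1, 3, 6}  B4 = {2, 5, 6}
Tree: B1–B2, B1–B3, B2–B4

Every bag has size at most 3, so the width is 3 − 1 = 2 and tw(G) ≤ 2. Conversely, {2, 5, 6} is a clique of size 3, and the vertices of any clique must share a bag in every tree decomposition; so some bag has ≥ 3 vertices and tw(G) ≥ 2. Combining the bounds, tw(G) = 2.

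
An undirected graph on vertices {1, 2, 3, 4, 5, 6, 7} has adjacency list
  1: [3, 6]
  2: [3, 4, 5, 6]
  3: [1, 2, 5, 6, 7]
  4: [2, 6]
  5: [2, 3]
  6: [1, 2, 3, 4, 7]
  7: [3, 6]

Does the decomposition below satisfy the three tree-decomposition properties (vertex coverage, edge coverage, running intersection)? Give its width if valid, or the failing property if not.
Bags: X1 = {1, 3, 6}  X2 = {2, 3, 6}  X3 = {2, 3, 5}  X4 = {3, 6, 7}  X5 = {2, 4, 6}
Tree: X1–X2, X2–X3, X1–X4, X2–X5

Yes; width 2.

Vertex coverage: the bags together contain {1, 2, 3, 4, 5, 6, 7}, the full vertex set. Edge coverage: each edge of G has both endpoints in at least one bag. Running intersection: for every vertex, the bags containing it form a connected subtree. All three properties hold, so this is a valid tree decomposition of width max|bag| − 1 = 2, and hence tw(G) ≤ 2.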